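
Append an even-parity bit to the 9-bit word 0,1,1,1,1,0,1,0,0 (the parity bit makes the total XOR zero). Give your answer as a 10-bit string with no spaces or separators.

XOR of the 9 data bits: 0⊕1⊕1⊕1⊕1⊕0⊕1⊕0⊕0 = 1
Parity bit = 1 (so all 10 bits XOR to 0).

0111101001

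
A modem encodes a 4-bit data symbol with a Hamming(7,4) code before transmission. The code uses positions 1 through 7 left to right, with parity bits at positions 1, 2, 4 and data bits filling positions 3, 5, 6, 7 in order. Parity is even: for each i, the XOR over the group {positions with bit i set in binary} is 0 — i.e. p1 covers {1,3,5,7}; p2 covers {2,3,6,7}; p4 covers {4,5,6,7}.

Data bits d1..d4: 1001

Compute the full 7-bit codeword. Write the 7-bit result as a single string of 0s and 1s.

Place data at non-parity positions: p1 p2 1 p4 0 0 1
p1 (pos 1,3,5,7): XOR of data positions = 1⊕0⊕1 = 0
p2 (pos 2,3,6,7): XOR of data positions = 1⊕0⊕1 = 0
p4 (pos 4,5,6,7): XOR of data positions = 0⊕0⊕1 = 1
Codeword: 0011001

0011001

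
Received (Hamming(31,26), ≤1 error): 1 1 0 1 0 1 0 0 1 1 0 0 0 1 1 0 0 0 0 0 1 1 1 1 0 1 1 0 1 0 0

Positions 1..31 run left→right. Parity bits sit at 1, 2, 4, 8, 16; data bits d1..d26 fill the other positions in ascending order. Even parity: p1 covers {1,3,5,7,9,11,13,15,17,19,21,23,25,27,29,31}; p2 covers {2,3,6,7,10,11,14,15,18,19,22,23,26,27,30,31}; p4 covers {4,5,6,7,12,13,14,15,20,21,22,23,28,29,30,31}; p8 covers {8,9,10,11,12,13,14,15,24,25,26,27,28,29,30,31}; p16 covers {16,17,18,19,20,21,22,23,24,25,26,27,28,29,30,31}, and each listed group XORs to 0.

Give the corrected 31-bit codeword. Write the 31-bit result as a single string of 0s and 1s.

1101010011000110001011110110100

s1 (pos 1,3,5,7,9,11,13,15,17,19,21,23,25,27,29,31): 1⊕0⊕0⊕0⊕1⊕0⊕0⊕1⊕0⊕0⊕1⊕1⊕0⊕1⊕1⊕0 = 1
s2 (pos 2,3,6,7,10,11,14,15,18,19,22,23,26,27,30,31): 1⊕0⊕1⊕0⊕1⊕0⊕1⊕1⊕0⊕0⊕1⊕1⊕1⊕1⊕0⊕0 = 1
s4 (pos 4,5,6,7,12,13,14,15,20,21,22,23,28,29,30,31): 1⊕0⊕1⊕0⊕0⊕0⊕1⊕1⊕0⊕1⊕1⊕1⊕0⊕1⊕0⊕0 = 0
s8 (pos 8,9,10,11,12,13,14,15,24,25,26,27,28,29,30,31): 0⊕1⊕1⊕0⊕0⊕0⊕1⊕1⊕1⊕0⊕1⊕1⊕0⊕1⊕0⊕0 = 0
s16 (pos 16,17,18,19,20,21,22,23,24,25,26,27,28,29,30,31): 0⊕0⊕0⊕0⊕0⊕1⊕1⊕1⊕1⊕0⊕1⊕1⊕0⊕1⊕0⊕0 = 1
Syndrome s16…s1 = 10011 → error at position 19.
Flip position 19: 1101010011000110000011110110100 → 1101010011000110001011110110100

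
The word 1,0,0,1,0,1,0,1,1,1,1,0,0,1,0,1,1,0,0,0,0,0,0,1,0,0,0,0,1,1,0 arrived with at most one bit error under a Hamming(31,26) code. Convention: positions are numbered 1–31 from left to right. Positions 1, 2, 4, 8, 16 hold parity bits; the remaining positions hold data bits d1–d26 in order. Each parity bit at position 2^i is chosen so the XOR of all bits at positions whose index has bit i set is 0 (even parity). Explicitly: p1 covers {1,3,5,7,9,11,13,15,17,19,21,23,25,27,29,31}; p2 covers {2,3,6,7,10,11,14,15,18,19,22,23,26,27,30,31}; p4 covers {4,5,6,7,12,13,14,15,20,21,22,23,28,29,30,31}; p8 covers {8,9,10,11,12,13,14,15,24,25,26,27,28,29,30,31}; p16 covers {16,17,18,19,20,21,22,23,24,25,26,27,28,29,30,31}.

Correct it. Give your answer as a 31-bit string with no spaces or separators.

s1 (pos 1,3,5,7,9,11,13,15,17,19,21,23,25,27,29,31): 1⊕0⊕0⊕0⊕1⊕1⊕0⊕0⊕1⊕0⊕0⊕0⊕0⊕0⊕1⊕0 = 1
s2 (pos 2,3,6,7,10,11,14,15,18,19,22,23,26,27,30,31): 0⊕0⊕1⊕0⊕1⊕1⊕1⊕0⊕0⊕0⊕0⊕0⊕0⊕0⊕1⊕0 = 1
s4 (pos 4,5,6,7,12,13,14,15,20,21,22,23,28,29,30,31): 1⊕0⊕1⊕0⊕0⊕0⊕1⊕0⊕0⊕0⊕0⊕0⊕0⊕1⊕1⊕0 = 1
s8 (pos 8,9,10,11,12,13,14,15,24,25,26,27,28,29,30,31): 1⊕1⊕1⊕1⊕0⊕0⊕1⊕0⊕1⊕0⊕0⊕0⊕0⊕1⊕1⊕0 = 0
s16 (pos 16,17,18,19,20,21,22,23,24,25,26,27,28,29,30,31): 1⊕1⊕0⊕0⊕0⊕0⊕0⊕0⊕1⊕0⊕0⊕0⊕0⊕1⊕1⊕0 = 1
Syndrome s16…s1 = 10111 → error at position 23.
Flip position 23: 1001010111100101100000010000110 → 1001010111100101100000110000110

1001010111100101100000110000110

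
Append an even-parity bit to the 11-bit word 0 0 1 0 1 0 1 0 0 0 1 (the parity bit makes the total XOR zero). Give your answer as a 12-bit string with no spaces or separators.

XOR of the 11 data bits: 0⊕0⊕1⊕0⊕1⊕0⊕1⊕0⊕0⊕0⊕1 = 0
Parity bit = 0 (so all 12 bits XOR to 0).

001010100010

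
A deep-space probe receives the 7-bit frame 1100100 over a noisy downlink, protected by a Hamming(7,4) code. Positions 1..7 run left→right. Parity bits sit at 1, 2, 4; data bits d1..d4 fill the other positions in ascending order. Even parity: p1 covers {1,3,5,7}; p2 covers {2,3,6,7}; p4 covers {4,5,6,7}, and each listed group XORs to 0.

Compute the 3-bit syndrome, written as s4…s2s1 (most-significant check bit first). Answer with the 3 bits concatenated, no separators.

s1 (pos 1,3,5,7): 1⊕0⊕1⊕0 = 0
s2 (pos 2,3,6,7): 1⊕0⊕0⊕0 = 1
s4 (pos 4,5,6,7): 0⊕1⊕0⊕0 = 1
Syndrome s4…s1 = 110 → error at position 6.

110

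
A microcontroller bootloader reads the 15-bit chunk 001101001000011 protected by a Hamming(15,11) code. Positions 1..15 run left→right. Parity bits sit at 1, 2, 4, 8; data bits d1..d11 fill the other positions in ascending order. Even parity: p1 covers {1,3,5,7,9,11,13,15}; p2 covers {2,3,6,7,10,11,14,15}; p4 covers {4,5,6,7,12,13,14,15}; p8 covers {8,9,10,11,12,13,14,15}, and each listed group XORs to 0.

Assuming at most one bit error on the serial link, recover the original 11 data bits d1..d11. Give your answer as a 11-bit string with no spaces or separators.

s1 (pos 1,3,5,7,9,11,13,15): 0⊕1⊕0⊕0⊕1⊕0⊕0⊕1 = 1
s2 (pos 2,3,6,7,10,11,14,15): 0⊕1⊕1⊕0⊕0⊕0⊕1⊕1 = 0
s4 (pos 4,5,6,7,12,13,14,15): 1⊕0⊕1⊕0⊕0⊕0⊕1⊕1 = 0
s8 (pos 8,9,10,11,12,13,14,15): 0⊕1⊕0⊕0⊕0⊕0⊕1⊕1 = 1
Syndrome s8…s1 = 1001 → error at position 9.
Flip position 9: 001101001000011 → 001101000000011
Read data bits from positions 3,5,6,7,9,10,11,12,13,14,15: 10100000011

10100000011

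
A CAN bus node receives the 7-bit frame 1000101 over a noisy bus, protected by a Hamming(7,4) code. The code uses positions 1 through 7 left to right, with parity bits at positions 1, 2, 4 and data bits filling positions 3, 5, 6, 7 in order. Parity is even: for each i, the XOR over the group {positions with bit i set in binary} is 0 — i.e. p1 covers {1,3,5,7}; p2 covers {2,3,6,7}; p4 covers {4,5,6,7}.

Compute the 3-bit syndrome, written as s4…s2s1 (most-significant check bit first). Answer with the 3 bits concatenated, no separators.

s1 (pos 1,3,5,7): 1⊕0⊕1⊕1 = 1
s2 (pos 2,3,6,7): 0⊕0⊕0⊕1 = 1
s4 (pos 4,5,6,7): 0⊕1⊕0⊕1 = 0
Syndrome s4…s1 = 011 → error at position 3.

011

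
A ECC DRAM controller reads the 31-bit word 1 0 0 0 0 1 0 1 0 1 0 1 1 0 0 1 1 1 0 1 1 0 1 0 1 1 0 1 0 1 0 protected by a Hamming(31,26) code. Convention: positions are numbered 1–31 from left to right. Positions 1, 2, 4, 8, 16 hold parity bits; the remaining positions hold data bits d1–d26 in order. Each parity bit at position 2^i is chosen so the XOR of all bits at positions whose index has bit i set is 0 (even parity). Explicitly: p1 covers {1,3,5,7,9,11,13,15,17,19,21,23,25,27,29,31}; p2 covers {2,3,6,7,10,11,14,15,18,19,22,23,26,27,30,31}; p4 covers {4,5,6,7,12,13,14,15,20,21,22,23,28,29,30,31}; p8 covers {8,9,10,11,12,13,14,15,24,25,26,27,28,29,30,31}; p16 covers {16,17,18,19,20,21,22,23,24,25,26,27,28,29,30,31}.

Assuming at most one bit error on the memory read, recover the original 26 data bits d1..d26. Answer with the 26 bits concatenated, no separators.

00100101100110110101101010

s1 (pos 1,3,5,7,9,11,13,15,17,19,21,23,25,27,29,31): 1⊕0⊕0⊕0⊕0⊕0⊕1⊕0⊕1⊕0⊕1⊕1⊕1⊕0⊕0⊕0 = 0
s2 (pos 2,3,6,7,10,11,14,15,18,19,22,23,26,27,30,31): 0⊕0⊕1⊕0⊕1⊕0⊕0⊕0⊕1⊕0⊕0⊕1⊕1⊕0⊕1⊕0 = 0
s4 (pos 4,5,6,7,12,13,14,15,20,21,22,23,28,29,30,31): 0⊕0⊕1⊕0⊕1⊕1⊕0⊕0⊕1⊕1⊕0⊕1⊕1⊕0⊕1⊕0 = 0
s8 (pos 8,9,10,11,12,13,14,15,24,25,26,27,28,29,30,31): 1⊕0⊕1⊕0⊕1⊕1⊕0⊕0⊕0⊕1⊕1⊕0⊕1⊕0⊕1⊕0 = 0
s16 (pos 16,17,18,19,20,21,22,23,24,25,26,27,28,29,30,31): 1⊕1⊕1⊕0⊕1⊕1⊕0⊕1⊕0⊕1⊕1⊕0⊕1⊕0⊕1⊕0 = 0
Syndrome s16…s1 = 00000 → no error.
Read data bits from positions 3,5,6,7,9,10,11,12,13,14,15,17,18,19,20,21,22,23,24,25,26,27,28,29,30,31: 00100101100110110101101010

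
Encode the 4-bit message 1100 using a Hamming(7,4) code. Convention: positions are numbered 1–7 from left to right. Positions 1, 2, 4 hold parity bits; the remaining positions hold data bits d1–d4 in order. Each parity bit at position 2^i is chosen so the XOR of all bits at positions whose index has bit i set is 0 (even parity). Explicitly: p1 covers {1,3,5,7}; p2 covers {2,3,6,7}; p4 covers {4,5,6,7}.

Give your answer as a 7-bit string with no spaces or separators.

Place data at non-parity positions: p1 p2 1 p4 1 0 0
p1 (pos 1,3,5,7): XOR of data positions = 1⊕1⊕0 = 0
p2 (pos 2,3,6,7): XOR of data positions = 1⊕0⊕0 = 1
p4 (pos 4,5,6,7): XOR of data positions = 1⊕0⊕0 = 1
Codeword: 0111100

0111100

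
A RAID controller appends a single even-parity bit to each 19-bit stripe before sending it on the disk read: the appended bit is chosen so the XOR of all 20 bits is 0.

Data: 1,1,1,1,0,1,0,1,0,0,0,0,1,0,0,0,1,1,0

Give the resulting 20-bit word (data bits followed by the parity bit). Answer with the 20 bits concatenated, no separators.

XOR of the 19 data bits: 1⊕1⊕1⊕1⊕0⊕1⊕0⊕1⊕0⊕0⊕0⊕0⊕1⊕0⊕0⊕0⊕1⊕1⊕0 = 1
Parity bit = 1 (so all 20 bits XOR to 0).

11110101000010001101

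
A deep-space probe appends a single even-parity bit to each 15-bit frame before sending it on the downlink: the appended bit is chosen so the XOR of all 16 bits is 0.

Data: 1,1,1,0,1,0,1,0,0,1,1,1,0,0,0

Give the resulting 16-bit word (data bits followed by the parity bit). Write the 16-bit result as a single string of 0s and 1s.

XOR of the 15 data bits: 1⊕1⊕1⊕0⊕1⊕0⊕1⊕0⊕0⊕1⊕1⊕1⊕0⊕0⊕0 = 0
Parity bit = 0 (so all 16 bits XOR to 0).

1110101001110000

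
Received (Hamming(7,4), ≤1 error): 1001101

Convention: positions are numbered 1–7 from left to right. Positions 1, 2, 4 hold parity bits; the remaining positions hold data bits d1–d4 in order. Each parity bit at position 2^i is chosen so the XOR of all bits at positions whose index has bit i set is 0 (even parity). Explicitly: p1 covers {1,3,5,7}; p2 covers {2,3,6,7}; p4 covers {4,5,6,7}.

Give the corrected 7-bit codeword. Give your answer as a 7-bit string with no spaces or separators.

1001100

s1 (pos 1,3,5,7): 1⊕0⊕1⊕1 = 1
s2 (pos 2,3,6,7): 0⊕0⊕0⊕1 = 1
s4 (pos 4,5,6,7): 1⊕1⊕0⊕1 = 1
Syndrome s4…s1 = 111 → error at position 7.
Flip position 7: 1001101 → 1001100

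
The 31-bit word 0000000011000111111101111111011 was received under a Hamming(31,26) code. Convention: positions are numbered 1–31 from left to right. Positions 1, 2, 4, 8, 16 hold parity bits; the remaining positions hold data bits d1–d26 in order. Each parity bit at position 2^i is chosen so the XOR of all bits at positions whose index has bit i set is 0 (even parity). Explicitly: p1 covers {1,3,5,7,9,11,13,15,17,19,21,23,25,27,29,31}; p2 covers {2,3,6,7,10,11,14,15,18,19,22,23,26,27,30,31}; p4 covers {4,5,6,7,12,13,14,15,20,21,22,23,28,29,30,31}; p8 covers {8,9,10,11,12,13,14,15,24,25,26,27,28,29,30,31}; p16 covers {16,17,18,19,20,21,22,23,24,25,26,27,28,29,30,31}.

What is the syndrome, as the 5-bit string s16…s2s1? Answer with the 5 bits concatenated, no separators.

01010

s1 (pos 1,3,5,7,9,11,13,15,17,19,21,23,25,27,29,31): 0⊕0⊕0⊕0⊕1⊕0⊕0⊕1⊕1⊕1⊕0⊕1⊕1⊕1⊕0⊕1 = 0
s2 (pos 2,3,6,7,10,11,14,15,18,19,22,23,26,27,30,31): 0⊕0⊕0⊕0⊕1⊕0⊕1⊕1⊕1⊕1⊕1⊕1⊕1⊕1⊕1⊕1 = 1
s4 (pos 4,5,6,7,12,13,14,15,20,21,22,23,28,29,30,31): 0⊕0⊕0⊕0⊕0⊕0⊕1⊕1⊕1⊕0⊕1⊕1⊕1⊕0⊕1⊕1 = 0
s8 (pos 8,9,10,11,12,13,14,15,24,25,26,27,28,29,30,31): 0⊕1⊕1⊕0⊕0⊕0⊕1⊕1⊕1⊕1⊕1⊕1⊕1⊕0⊕1⊕1 = 1
s16 (pos 16,17,18,19,20,21,22,23,24,25,26,27,28,29,30,31): 1⊕1⊕1⊕1⊕1⊕0⊕1⊕1⊕1⊕1⊕1⊕1⊕1⊕0⊕1⊕1 = 0
Syndrome s16…s1 = 01010 → error at position 10.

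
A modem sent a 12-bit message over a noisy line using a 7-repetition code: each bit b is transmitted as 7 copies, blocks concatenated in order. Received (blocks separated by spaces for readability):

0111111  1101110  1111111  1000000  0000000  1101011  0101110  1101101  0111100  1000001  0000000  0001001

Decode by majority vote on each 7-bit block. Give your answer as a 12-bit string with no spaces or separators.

Block 1 (0111111): 6 ones → 1
Block 2 (1101110): 5 ones → 1
Block 3 (1111111): 7 ones → 1
Block 4 (1000000): 1 one → 0
Block 5 (0000000): 0 ones → 0
Block 6 (1101011): 5 ones → 1
Block 7 (0101110): 4 ones → 1
Block 8 (1101101): 5 ones → 1
Block 9 (0111100): 4 ones → 1
Block 10 (1000001): 2 ones → 0
Block 11 (0000000): 0 ones → 0
Block 12 (0001001): 2 ones → 0

111001111000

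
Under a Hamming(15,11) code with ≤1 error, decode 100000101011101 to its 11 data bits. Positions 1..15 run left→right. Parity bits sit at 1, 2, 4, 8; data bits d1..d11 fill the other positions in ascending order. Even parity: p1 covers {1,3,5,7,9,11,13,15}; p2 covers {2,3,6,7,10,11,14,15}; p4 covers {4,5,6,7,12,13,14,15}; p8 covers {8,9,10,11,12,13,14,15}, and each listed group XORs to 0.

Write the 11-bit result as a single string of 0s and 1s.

s1 (pos 1,3,5,7,9,11,13,15): 1⊕0⊕0⊕1⊕1⊕1⊕1⊕1 = 0
s2 (pos 2,3,6,7,10,11,14,15): 0⊕0⊕0⊕1⊕0⊕1⊕0⊕1 = 1
s4 (pos 4,5,6,7,12,13,14,15): 0⊕0⊕0⊕1⊕1⊕1⊕0⊕1 = 0
s8 (pos 8,9,10,11,12,13,14,15): 0⊕1⊕0⊕1⊕1⊕1⊕0⊕1 = 1
Syndrome s8…s1 = 1010 → error at position 10.
Flip position 10: 100000101011101 → 100000101111101
Read data bits from positions 3,5,6,7,9,10,11,12,13,14,15: 00011111101

00011111101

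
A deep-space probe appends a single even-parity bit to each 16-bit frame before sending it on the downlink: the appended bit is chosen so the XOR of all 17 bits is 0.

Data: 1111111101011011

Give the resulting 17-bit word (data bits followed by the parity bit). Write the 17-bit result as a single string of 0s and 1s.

XOR of the 16 data bits: 1⊕1⊕1⊕1⊕1⊕1⊕1⊕1⊕0⊕1⊕0⊕1⊕1⊕0⊕1⊕1 = 1
Parity bit = 1 (so all 17 bits XOR to 0).

11111111010110111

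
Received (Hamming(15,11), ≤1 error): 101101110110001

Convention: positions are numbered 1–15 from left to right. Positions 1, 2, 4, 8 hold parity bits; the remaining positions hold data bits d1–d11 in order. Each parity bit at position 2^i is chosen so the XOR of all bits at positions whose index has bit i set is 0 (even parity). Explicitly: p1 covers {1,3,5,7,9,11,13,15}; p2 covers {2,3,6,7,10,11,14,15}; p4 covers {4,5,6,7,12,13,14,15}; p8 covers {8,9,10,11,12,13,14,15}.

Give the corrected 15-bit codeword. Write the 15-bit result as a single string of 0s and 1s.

s1 (pos 1,3,5,7,9,11,13,15): 1⊕1⊕0⊕1⊕0⊕1⊕0⊕1 = 1
s2 (pos 2,3,6,7,10,11,14,15): 0⊕1⊕1⊕1⊕1⊕1⊕0⊕1 = 0
s4 (pos 4,5,6,7,12,13,14,15): 1⊕0⊕1⊕1⊕0⊕0⊕0⊕1 = 0
s8 (pos 8,9,10,11,12,13,14,15): 1⊕0⊕1⊕1⊕0⊕0⊕0⊕1 = 0
Syndrome s8…s1 = 0001 → error at position 1.
Flip position 1: 101101110110001 → 001101110110001

001101110110001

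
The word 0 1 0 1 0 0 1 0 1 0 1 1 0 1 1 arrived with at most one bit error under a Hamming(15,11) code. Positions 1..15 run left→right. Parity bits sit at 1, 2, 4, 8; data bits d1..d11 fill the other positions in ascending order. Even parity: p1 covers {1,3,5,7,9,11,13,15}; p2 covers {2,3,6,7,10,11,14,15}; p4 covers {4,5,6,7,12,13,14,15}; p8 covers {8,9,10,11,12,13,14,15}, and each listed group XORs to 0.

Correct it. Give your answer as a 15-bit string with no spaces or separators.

s1 (pos 1,3,5,7,9,11,13,15): 0⊕0⊕0⊕1⊕1⊕1⊕0⊕1 = 0
s2 (pos 2,3,6,7,10,11,14,15): 1⊕0⊕0⊕1⊕0⊕1⊕1⊕1 = 1
s4 (pos 4,5,6,7,12,13,14,15): 1⊕0⊕0⊕1⊕1⊕0⊕1⊕1 = 1
s8 (pos 8,9,10,11,12,13,14,15): 0⊕1⊕0⊕1⊕1⊕0⊕1⊕1 = 1
Syndrome s8…s1 = 1110 → error at position 14.
Flip position 14: 010100101011011 → 010100101011001

010100101011001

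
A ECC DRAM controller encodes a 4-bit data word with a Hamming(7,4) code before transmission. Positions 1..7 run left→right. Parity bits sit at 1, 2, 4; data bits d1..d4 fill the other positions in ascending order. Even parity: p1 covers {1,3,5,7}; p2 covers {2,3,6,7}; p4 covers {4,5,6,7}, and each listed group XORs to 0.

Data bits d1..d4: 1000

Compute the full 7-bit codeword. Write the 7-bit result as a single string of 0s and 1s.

1110000

Place data at non-parity positions: p1 p2 1 p4 0 0 0
p1 (pos 1,3,5,7): XOR of data positions = 1⊕0⊕0 = 1
p2 (pos 2,3,6,7): XOR of data positions = 1⊕0⊕0 = 1
p4 (pos 4,5,6,7): XOR of data positions = 0⊕0⊕0 = 0
Codeword: 1110000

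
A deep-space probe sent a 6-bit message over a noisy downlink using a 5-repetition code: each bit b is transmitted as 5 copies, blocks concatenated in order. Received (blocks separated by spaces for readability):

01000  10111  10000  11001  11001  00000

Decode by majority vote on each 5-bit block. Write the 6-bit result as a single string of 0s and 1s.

Block 1 (01000): 1 one → 0
Block 2 (10111): 4 ones → 1
Block 3 (10000): 1 one → 0
Block 4 (11001): 3 ones → 1
Block 5 (11001): 3 ones → 1
Block 6 (00000): 0 ones → 0

010110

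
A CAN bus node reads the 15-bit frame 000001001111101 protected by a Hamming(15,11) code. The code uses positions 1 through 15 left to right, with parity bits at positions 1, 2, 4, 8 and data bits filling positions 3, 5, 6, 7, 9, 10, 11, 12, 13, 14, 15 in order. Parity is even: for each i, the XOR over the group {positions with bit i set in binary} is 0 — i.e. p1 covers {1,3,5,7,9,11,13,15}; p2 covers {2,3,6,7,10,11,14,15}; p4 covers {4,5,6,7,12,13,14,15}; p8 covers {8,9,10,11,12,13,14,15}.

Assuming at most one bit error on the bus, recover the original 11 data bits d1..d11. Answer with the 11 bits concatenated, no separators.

s1 (pos 1,3,5,7,9,11,13,15): 0⊕0⊕0⊕0⊕1⊕1⊕1⊕1 = 0
s2 (pos 2,3,6,7,10,11,14,15): 0⊕0⊕1⊕0⊕1⊕1⊕0⊕1 = 0
s4 (pos 4,5,6,7,12,13,14,15): 0⊕0⊕1⊕0⊕1⊕1⊕0⊕1 = 0
s8 (pos 8,9,10,11,12,13,14,15): 0⊕1⊕1⊕1⊕1⊕1⊕0⊕1 = 0
Syndrome s8…s1 = 0000 → no error.
Read data bits from positions 3,5,6,7,9,10,11,12,13,14,15: 00101111101

00101111101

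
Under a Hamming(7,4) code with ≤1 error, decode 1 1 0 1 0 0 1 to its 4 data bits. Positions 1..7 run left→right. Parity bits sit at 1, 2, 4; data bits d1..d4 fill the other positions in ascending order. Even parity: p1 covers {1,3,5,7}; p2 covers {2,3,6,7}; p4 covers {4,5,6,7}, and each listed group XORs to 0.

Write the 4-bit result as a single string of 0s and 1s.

0001

s1 (pos 1,3,5,7): 1⊕0⊕0⊕1 = 0
s2 (pos 2,3,6,7): 1⊕0⊕0⊕1 = 0
s4 (pos 4,5,6,7): 1⊕0⊕0⊕1 = 0
Syndrome s4…s1 = 000 → no error.
Read data bits from positions 3,5,6,7: 0001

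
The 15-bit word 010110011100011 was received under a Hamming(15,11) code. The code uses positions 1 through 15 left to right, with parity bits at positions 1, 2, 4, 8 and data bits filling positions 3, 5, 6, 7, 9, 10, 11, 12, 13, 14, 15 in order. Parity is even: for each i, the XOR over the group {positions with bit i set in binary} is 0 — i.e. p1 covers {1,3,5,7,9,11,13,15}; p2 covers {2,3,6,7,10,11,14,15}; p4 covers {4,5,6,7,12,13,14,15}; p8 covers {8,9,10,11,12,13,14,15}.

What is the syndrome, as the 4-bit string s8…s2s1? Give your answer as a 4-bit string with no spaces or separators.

s1 (pos 1,3,5,7,9,11,13,15): 0⊕0⊕1⊕0⊕1⊕0⊕0⊕1 = 1
s2 (pos 2,3,6,7,10,11,14,15): 1⊕0⊕0⊕0⊕1⊕0⊕1⊕1 = 0
s4 (pos 4,5,6,7,12,13,14,15): 1⊕1⊕0⊕0⊕0⊕0⊕1⊕1 = 0
s8 (pos 8,9,10,11,12,13,14,15): 1⊕1⊕1⊕0⊕0⊕0⊕1⊕1 = 1
Syndrome s8…s1 = 1001 → error at position 9.

1001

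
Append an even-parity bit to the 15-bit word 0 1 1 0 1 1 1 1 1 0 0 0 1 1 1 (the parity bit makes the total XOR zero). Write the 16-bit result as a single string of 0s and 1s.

XOR of the 15 data bits: 0⊕1⊕1⊕0⊕1⊕1⊕1⊕1⊕1⊕0⊕0⊕0⊕1⊕1⊕1 = 0
Parity bit = 0 (so all 16 bits XOR to 0).

0110111110001110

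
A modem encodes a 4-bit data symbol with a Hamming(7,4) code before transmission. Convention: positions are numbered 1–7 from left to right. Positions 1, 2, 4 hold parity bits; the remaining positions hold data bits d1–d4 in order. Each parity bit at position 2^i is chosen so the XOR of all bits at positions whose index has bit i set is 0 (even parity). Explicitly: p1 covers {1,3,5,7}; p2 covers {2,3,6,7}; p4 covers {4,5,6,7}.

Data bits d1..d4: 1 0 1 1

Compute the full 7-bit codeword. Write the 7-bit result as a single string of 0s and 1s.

0110011

Place data at non-parity positions: p1 p2 1 p4 0 1 1
p1 (pos 1,3,5,7): XOR of data positions = 1⊕0⊕1 = 0
p2 (pos 2,3,6,7): XOR of data positions = 1⊕1⊕1 = 1
p4 (pos 4,5,6,7): XOR of data positions = 0⊕1⊕1 = 0
Codeword: 0110011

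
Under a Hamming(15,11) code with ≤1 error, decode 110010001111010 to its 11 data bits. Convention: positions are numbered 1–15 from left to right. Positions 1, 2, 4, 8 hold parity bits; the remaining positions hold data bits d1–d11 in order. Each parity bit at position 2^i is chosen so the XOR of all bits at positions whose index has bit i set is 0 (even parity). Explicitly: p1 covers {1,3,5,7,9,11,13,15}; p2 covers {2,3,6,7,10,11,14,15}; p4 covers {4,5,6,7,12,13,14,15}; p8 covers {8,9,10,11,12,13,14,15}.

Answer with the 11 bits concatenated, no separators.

01001110010

s1 (pos 1,3,5,7,9,11,13,15): 1⊕0⊕1⊕0⊕1⊕1⊕0⊕0 = 0
s2 (pos 2,3,6,7,10,11,14,15): 1⊕0⊕0⊕0⊕1⊕1⊕1⊕0 = 0
s4 (pos 4,5,6,7,12,13,14,15): 0⊕1⊕0⊕0⊕1⊕0⊕1⊕0 = 1
s8 (pos 8,9,10,11,12,13,14,15): 0⊕1⊕1⊕1⊕1⊕0⊕1⊕0 = 1
Syndrome s8…s1 = 1100 → error at position 12.
Flip position 12: 110010001111010 → 110010001110010
Read data bits from positions 3,5,6,7,9,10,11,12,13,14,15: 01001110010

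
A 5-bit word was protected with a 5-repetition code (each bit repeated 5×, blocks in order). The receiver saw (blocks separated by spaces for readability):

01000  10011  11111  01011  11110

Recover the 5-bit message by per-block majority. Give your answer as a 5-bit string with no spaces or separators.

01111

Block 1 (01000): 1 one → 0
Block 2 (10011): 3 ones → 1
Block 3 (11111): 5 ones → 1
Block 4 (01011): 3 ones → 1
Block 5 (11110): 4 ones → 1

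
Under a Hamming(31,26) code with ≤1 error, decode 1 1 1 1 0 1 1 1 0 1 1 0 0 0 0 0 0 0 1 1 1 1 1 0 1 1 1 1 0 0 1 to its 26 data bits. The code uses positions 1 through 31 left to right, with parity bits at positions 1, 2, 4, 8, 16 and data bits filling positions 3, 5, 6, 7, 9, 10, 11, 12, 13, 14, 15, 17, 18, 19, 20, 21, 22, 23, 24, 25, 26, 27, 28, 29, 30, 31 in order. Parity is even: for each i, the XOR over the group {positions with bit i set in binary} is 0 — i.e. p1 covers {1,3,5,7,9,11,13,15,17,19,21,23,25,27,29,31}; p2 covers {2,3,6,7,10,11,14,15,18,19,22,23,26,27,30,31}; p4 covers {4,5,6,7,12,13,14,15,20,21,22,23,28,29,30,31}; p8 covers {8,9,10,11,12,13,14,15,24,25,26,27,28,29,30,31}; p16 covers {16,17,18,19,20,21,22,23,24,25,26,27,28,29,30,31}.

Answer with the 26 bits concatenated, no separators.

10110110000001111101111001

s1 (pos 1,3,5,7,9,11,13,15,17,19,21,23,25,27,29,31): 1⊕1⊕0⊕1⊕0⊕1⊕0⊕0⊕0⊕1⊕1⊕1⊕1⊕1⊕0⊕1 = 0
s2 (pos 2,3,6,7,10,11,14,15,18,19,22,23,26,27,30,31): 1⊕1⊕1⊕1⊕1⊕1⊕0⊕0⊕0⊕1⊕1⊕1⊕1⊕1⊕0⊕1 = 0
s4 (pos 4,5,6,7,12,13,14,15,20,21,22,23,28,29,30,31): 1⊕0⊕1⊕1⊕0⊕0⊕0⊕0⊕1⊕1⊕1⊕1⊕1⊕0⊕0⊕1 = 1
s8 (pos 8,9,10,11,12,13,14,15,24,25,26,27,28,29,30,31): 1⊕0⊕1⊕1⊕0⊕0⊕0⊕0⊕0⊕1⊕1⊕1⊕1⊕0⊕0⊕1 = 0
s16 (pos 16,17,18,19,20,21,22,23,24,25,26,27,28,29,30,31): 0⊕0⊕0⊕1⊕1⊕1⊕1⊕1⊕0⊕1⊕1⊕1⊕1⊕0⊕0⊕1 = 0
Syndrome s16…s1 = 00100 → error at position 4.
Flip position 4: 1111011101100000001111101111001 → 1110011101100000001111101111001
Read data bits from positions 3,5,6,7,9,10,11,12,13,14,15,17,18,19,20,21,22,23,24,25,26,27,28,29,30,31: 10110110000001111101111001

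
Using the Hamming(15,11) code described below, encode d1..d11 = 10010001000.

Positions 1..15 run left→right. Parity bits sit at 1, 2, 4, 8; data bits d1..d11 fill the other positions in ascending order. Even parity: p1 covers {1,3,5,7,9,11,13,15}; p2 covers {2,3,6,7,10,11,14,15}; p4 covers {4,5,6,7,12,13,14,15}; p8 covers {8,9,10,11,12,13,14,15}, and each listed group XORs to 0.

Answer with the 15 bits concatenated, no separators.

Place data at non-parity positions: p1 p2 1 p4 0 0 1 p8 0 0 0 1 0 0 0
p1 (pos 1,3,5,7,9,11,13,15): XOR of data positions = 1⊕0⊕1⊕0⊕0⊕0⊕0 = 0
p2 (pos 2,3,6,7,10,11,14,15): XOR of data positions = 1⊕0⊕1⊕0⊕0⊕0⊕0 = 0
p4 (pos 4,5,6,7,12,13,14,15): XOR of data positions = 0⊕0⊕1⊕1⊕0⊕0⊕0 = 0
p8 (pos 8,9,10,11,12,13,14,15): XOR of data positions = 0⊕0⊕0⊕1⊕0⊕0⊕0 = 1
Codeword: 001000110001000

001000110001000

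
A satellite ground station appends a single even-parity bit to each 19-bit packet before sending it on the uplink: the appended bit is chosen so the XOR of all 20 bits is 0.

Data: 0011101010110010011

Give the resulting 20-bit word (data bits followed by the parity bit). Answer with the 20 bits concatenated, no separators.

00111010101100100110

XOR of the 19 data bits: 0⊕0⊕1⊕1⊕1⊕0⊕1⊕0⊕1⊕0⊕1⊕1⊕0⊕0⊕1⊕0⊕0⊕1⊕1 = 0
Parity bit = 0 (so all 20 bits XOR to 0).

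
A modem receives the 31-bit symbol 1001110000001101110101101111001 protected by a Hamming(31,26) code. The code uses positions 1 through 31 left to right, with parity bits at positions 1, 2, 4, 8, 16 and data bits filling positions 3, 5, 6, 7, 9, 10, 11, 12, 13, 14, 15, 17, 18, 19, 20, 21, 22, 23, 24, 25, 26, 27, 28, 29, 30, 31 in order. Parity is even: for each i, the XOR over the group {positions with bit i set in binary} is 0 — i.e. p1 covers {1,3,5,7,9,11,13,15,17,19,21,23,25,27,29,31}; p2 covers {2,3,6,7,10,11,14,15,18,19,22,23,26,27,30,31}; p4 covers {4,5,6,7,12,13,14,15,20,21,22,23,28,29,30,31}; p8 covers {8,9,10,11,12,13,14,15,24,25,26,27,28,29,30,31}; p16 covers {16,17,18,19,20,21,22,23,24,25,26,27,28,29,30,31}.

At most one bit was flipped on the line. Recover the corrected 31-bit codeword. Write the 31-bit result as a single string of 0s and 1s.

s1 (pos 1,3,5,7,9,11,13,15,17,19,21,23,25,27,29,31): 1⊕0⊕1⊕0⊕0⊕0⊕1⊕0⊕1⊕0⊕0⊕1⊕1⊕1⊕0⊕1 = 0
s2 (pos 2,3,6,7,10,11,14,15,18,19,22,23,26,27,30,31): 0⊕0⊕1⊕0⊕0⊕0⊕1⊕0⊕1⊕0⊕1⊕1⊕1⊕1⊕0⊕1 = 0
s4 (pos 4,5,6,7,12,13,14,15,20,21,22,23,28,29,30,31): 1⊕1⊕1⊕0⊕0⊕1⊕1⊕0⊕1⊕0⊕1⊕1⊕1⊕0⊕0⊕1 = 0
s8 (pos 8,9,10,11,12,13,14,15,24,25,26,27,28,29,30,31): 0⊕0⊕0⊕0⊕0⊕1⊕1⊕0⊕0⊕1⊕1⊕1⊕1⊕0⊕0⊕1 = 1
s16 (pos 16,17,18,19,20,21,22,23,24,25,26,27,28,29,30,31): 1⊕1⊕1⊕0⊕1⊕0⊕1⊕1⊕0⊕1⊕1⊕1⊕1⊕0⊕0⊕1 = 1
Syndrome s16…s1 = 11000 → error at position 24.
Flip position 24: 1001110000001101110101101111001 → 1001110000001101110101111111001

1001110000001101110101111111001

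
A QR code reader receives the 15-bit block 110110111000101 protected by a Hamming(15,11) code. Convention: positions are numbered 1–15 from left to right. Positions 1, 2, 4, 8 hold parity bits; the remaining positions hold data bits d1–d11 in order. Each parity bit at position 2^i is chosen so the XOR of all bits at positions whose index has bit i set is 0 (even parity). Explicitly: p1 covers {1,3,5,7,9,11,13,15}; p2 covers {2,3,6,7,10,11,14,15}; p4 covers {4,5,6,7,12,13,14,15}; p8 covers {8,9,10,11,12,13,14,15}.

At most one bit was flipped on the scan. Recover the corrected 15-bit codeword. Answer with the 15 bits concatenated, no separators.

110111111000101

s1 (pos 1,3,5,7,9,11,13,15): 1⊕0⊕1⊕1⊕1⊕0⊕1⊕1 = 0
s2 (pos 2,3,6,7,10,11,14,15): 1⊕0⊕0⊕1⊕0⊕0⊕0⊕1 = 1
s4 (pos 4,5,6,7,12,13,14,15): 1⊕1⊕0⊕1⊕0⊕1⊕0⊕1 = 1
s8 (pos 8,9,10,11,12,13,14,15): 1⊕1⊕0⊕0⊕0⊕1⊕0⊕1 = 0
Syndrome s8…s1 = 0110 → error at position 6.
Flip position 6: 110110111000101 → 110111111000101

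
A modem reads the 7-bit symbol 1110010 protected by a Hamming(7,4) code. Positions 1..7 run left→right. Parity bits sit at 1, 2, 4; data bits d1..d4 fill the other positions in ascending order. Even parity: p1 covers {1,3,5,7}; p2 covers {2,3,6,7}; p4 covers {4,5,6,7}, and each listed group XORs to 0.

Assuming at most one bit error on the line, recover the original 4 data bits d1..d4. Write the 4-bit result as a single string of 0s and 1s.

1000

s1 (pos 1,3,5,7): 1⊕1⊕0⊕0 = 0
s2 (pos 2,3,6,7): 1⊕1⊕1⊕0 = 1
s4 (pos 4,5,6,7): 0⊕0⊕1⊕0 = 1
Syndrome s4…s1 = 110 → error at position 6.
Flip position 6: 1110010 → 1110000
Read data bits from positions 3,5,6,7: 1000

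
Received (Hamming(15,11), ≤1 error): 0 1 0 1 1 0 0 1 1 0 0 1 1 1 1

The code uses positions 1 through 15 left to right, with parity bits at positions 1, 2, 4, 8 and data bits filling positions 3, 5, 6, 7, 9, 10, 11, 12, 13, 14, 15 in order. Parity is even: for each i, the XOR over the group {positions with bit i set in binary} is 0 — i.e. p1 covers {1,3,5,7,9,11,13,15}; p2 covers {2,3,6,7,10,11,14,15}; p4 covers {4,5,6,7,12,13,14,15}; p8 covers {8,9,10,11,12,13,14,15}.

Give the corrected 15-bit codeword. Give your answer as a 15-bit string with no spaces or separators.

s1 (pos 1,3,5,7,9,11,13,15): 0⊕0⊕1⊕0⊕1⊕0⊕1⊕1 = 0
s2 (pos 2,3,6,7,10,11,14,15): 1⊕0⊕0⊕0⊕0⊕0⊕1⊕1 = 1
s4 (pos 4,5,6,7,12,13,14,15): 1⊕1⊕0⊕0⊕1⊕1⊕1⊕1 = 0
s8 (pos 8,9,10,11,12,13,14,15): 1⊕1⊕0⊕0⊕1⊕1⊕1⊕1 = 0
Syndrome s8…s1 = 0010 → error at position 2.
Flip position 2: 010110011001111 → 000110011001111

000110011001111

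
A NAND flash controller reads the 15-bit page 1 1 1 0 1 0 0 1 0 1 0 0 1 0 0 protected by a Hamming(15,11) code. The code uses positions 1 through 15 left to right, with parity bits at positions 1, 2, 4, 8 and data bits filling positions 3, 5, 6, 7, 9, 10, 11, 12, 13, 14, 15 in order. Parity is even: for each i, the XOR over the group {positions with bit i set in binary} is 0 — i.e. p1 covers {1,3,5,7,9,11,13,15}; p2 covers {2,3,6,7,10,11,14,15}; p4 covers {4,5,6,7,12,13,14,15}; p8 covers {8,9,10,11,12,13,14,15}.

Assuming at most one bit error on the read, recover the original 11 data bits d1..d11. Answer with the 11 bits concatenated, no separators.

s1 (pos 1,3,5,7,9,11,13,15): 1⊕1⊕1⊕0⊕0⊕0⊕1⊕0 = 0
s2 (pos 2,3,6,7,10,11,14,15): 1⊕1⊕0⊕0⊕1⊕0⊕0⊕0 = 1
s4 (pos 4,5,6,7,12,13,14,15): 0⊕1⊕0⊕0⊕0⊕1⊕0⊕0 = 0
s8 (pos 8,9,10,11,12,13,14,15): 1⊕0⊕1⊕0⊕0⊕1⊕0⊕0 = 1
Syndrome s8…s1 = 1010 → error at position 10.
Flip position 10: 111010010100100 → 111010010000100
Read data bits from positions 3,5,6,7,9,10,11,12,13,14,15: 11000000100

11000000100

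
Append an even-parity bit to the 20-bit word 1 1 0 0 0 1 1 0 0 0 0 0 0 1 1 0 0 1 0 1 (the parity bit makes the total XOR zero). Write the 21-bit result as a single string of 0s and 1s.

110001100000011001010

XOR of the 20 data bits: 1⊕1⊕0⊕0⊕0⊕1⊕1⊕0⊕0⊕0⊕0⊕0⊕0⊕1⊕1⊕0⊕0⊕1⊕0⊕1 = 0
Parity bit = 0 (so all 21 bits XOR to 0).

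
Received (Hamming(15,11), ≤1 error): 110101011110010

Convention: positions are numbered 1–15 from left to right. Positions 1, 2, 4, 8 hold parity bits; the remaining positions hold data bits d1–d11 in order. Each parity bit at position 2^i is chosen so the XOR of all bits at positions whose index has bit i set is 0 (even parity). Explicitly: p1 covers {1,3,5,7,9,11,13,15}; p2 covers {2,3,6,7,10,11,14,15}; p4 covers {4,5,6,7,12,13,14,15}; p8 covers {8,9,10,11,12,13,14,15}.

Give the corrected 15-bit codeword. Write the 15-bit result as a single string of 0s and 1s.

110101011110011

s1 (pos 1,3,5,7,9,11,13,15): 1⊕0⊕0⊕0⊕1⊕1⊕0⊕0 = 1
s2 (pos 2,3,6,7,10,11,14,15): 1⊕0⊕1⊕0⊕1⊕1⊕1⊕0 = 1
s4 (pos 4,5,6,7,12,13,14,15): 1⊕0⊕1⊕0⊕0⊕0⊕1⊕0 = 1
s8 (pos 8,9,10,11,12,13,14,15): 1⊕1⊕1⊕1⊕0⊕0⊕1⊕0 = 1
Syndrome s8…s1 = 1111 → error at position 15.
Flip position 15: 110101011110010 → 110101011110011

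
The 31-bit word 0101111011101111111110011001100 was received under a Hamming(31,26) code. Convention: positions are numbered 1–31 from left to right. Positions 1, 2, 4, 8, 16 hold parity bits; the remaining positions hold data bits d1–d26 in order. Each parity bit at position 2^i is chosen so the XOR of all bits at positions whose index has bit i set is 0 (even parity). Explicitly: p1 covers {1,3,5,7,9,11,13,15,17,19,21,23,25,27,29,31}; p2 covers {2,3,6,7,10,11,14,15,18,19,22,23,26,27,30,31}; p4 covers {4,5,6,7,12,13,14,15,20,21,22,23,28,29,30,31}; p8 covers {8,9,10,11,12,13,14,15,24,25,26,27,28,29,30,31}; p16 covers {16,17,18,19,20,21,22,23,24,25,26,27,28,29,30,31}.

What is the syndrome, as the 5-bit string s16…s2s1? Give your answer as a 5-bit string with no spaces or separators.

00111

s1 (pos 1,3,5,7,9,11,13,15,17,19,21,23,25,27,29,31): 0⊕0⊕1⊕1⊕1⊕1⊕1⊕1⊕1⊕1⊕1⊕0⊕1⊕0⊕1⊕0 = 1
s2 (pos 2,3,6,7,10,11,14,15,18,19,22,23,26,27,30,31): 1⊕0⊕1⊕1⊕1⊕1⊕1⊕1⊕1⊕1⊕0⊕0⊕0⊕0⊕0⊕0 = 1
s4 (pos 4,5,6,7,12,13,14,15,20,21,22,23,28,29,30,31): 1⊕1⊕1⊕1⊕0⊕1⊕1⊕1⊕1⊕1⊕0⊕0⊕1⊕1⊕0⊕0 = 1
s8 (pos 8,9,10,11,12,13,14,15,24,25,26,27,28,29,30,31): 0⊕1⊕1⊕1⊕0⊕1⊕1⊕1⊕1⊕1⊕0⊕0⊕1⊕1⊕0⊕0 = 0
s16 (pos 16,17,18,19,20,21,22,23,24,25,26,27,28,29,30,31): 1⊕1⊕1⊕1⊕1⊕1⊕0⊕0⊕1⊕1⊕0⊕0⊕1⊕1⊕0⊕0 = 0
Syndrome s16…s1 = 00111 → error at position 7.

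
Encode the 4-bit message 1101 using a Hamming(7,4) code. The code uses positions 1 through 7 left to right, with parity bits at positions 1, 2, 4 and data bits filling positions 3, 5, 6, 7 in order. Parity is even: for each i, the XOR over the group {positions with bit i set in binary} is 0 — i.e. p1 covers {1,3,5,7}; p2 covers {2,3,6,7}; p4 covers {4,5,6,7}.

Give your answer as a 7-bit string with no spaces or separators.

Place data at non-parity positions: p1 p2 1 p4 1 0 1
p1 (pos 1,3,5,7): XOR of data positions = 1⊕1⊕1 = 1
p2 (pos 2,3,6,7): XOR of data positions = 1⊕0⊕1 = 0
p4 (pos 4,5,6,7): XOR of data positions = 1⊕0⊕1 = 0
Codeword: 1010101

1010101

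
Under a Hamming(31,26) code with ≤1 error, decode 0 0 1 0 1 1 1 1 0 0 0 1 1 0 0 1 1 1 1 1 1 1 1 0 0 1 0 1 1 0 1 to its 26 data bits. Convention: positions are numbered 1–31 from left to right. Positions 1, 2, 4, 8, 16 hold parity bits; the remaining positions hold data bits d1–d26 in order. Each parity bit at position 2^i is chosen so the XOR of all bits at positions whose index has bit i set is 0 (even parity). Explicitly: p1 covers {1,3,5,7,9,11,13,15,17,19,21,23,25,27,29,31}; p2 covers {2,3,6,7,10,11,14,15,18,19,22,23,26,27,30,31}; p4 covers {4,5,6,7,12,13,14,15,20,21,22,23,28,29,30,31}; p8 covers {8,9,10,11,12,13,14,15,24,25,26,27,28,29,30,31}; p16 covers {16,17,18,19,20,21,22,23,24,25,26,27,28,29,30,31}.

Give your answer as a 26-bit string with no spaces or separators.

s1 (pos 1,3,5,7,9,11,13,15,17,19,21,23,25,27,29,31): 0⊕1⊕1⊕1⊕0⊕0⊕1⊕0⊕1⊕1⊕1⊕1⊕0⊕0⊕1⊕1 = 0
s2 (pos 2,3,6,7,10,11,14,15,18,19,22,23,26,27,30,31): 0⊕1⊕1⊕1⊕0⊕0⊕0⊕0⊕1⊕1⊕1⊕1⊕1⊕0⊕0⊕1 = 1
s4 (pos 4,5,6,7,12,13,14,15,20,21,22,23,28,29,30,31): 0⊕1⊕1⊕1⊕1⊕1⊕0⊕0⊕1⊕1⊕1⊕1⊕1⊕1⊕0⊕1 = 0
s8 (pos 8,9,10,11,12,13,14,15,24,25,26,27,28,29,30,31): 1⊕0⊕0⊕0⊕1⊕1⊕0⊕0⊕0⊕0⊕1⊕0⊕1⊕1⊕0⊕1 = 1
s16 (pos 16,17,18,19,20,21,22,23,24,25,26,27,28,29,30,31): 1⊕1⊕1⊕1⊕1⊕1⊕1⊕1⊕0⊕0⊕1⊕0⊕1⊕1⊕0⊕1 = 0
Syndrome s16…s1 = 01010 → error at position 10.
Flip position 10: 0010111100011001111111100101101 → 0010111101011001111111100101101
Read data bits from positions 3,5,6,7,9,10,11,12,13,14,15,17,18,19,20,21,22,23,24,25,26,27,28,29,30,31: 11110101100111111100101101

11110101100111111100101101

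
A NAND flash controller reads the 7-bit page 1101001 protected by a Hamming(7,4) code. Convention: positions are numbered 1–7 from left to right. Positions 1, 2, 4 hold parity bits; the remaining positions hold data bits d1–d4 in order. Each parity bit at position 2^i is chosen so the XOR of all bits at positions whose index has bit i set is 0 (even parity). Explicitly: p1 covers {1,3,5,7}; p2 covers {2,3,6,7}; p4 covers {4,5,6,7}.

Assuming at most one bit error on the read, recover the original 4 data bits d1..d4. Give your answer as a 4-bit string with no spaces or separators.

0001

s1 (pos 1,3,5,7): 1⊕0⊕0⊕1 = 0
s2 (pos 2,3,6,7): 1⊕0⊕0⊕1 = 0
s4 (pos 4,5,6,7): 1⊕0⊕0⊕1 = 0
Syndrome s4…s1 = 000 → no error.
Read data bits from positions 3,5,6,7: 0001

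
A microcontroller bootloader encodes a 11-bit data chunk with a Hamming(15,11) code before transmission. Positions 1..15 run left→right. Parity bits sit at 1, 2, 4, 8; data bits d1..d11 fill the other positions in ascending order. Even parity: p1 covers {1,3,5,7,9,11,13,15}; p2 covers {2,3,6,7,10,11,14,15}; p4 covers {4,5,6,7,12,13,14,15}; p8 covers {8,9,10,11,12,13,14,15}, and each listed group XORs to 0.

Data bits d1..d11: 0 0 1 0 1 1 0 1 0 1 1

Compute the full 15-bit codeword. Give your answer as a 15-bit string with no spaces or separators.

Place data at non-parity positions: p1 p2 0 p4 0 1 0 p8 1 1 0 1 0 1 1
p1 (pos 1,3,5,7,9,11,13,15): XOR of data positions = 0⊕0⊕0⊕1⊕0⊕0⊕1 = 0
p2 (pos 2,3,6,7,10,11,14,15): XOR of data positions = 0⊕1⊕0⊕1⊕0⊕1⊕1 = 0
p4 (pos 4,5,6,7,12,13,14,15): XOR of data positions = 0⊕1⊕0⊕1⊕0⊕1⊕1 = 0
p8 (pos 8,9,10,11,12,13,14,15): XOR of data positions = 1⊕1⊕0⊕1⊕0⊕1⊕1 = 1
Codeword: 000001011101011

000001011101011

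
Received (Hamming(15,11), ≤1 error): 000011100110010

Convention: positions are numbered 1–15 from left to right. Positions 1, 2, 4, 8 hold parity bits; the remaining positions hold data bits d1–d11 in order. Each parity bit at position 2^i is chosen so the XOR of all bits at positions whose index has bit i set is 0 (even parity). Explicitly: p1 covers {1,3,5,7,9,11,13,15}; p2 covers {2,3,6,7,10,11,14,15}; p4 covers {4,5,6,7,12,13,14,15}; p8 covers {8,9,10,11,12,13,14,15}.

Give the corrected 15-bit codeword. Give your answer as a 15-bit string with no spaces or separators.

s1 (pos 1,3,5,7,9,11,13,15): 0⊕0⊕1⊕1⊕0⊕1⊕0⊕0 = 1
s2 (pos 2,3,6,7,10,11,14,15): 0⊕0⊕1⊕1⊕1⊕1⊕1⊕0 = 1
s4 (pos 4,5,6,7,12,13,14,15): 0⊕1⊕1⊕1⊕0⊕0⊕1⊕0 = 0
s8 (pos 8,9,10,11,12,13,14,15): 0⊕0⊕1⊕1⊕0⊕0⊕1⊕0 = 1
Syndrome s8…s1 = 1011 → error at position 11.
Flip position 11: 000011100110010 → 000011100100010

000011100100010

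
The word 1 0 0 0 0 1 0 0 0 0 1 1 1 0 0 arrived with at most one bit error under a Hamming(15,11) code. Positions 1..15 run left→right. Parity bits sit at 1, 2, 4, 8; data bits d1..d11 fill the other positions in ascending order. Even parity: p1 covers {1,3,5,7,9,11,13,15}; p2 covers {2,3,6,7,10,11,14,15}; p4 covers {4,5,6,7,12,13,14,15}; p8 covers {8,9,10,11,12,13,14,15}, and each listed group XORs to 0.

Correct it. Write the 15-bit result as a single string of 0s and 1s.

s1 (pos 1,3,5,7,9,11,13,15): 1⊕0⊕0⊕0⊕0⊕1⊕1⊕0 = 1
s2 (pos 2,3,6,7,10,11,14,15): 0⊕0⊕1⊕0⊕0⊕1⊕0⊕0 = 0
s4 (pos 4,5,6,7,12,13,14,15): 0⊕0⊕1⊕0⊕1⊕1⊕0⊕0 = 1
s8 (pos 8,9,10,11,12,13,14,15): 0⊕0⊕0⊕1⊕1⊕1⊕0⊕0 = 1
Syndrome s8…s1 = 1101 → error at position 13.
Flip position 13: 100001000011100 → 100001000011000

100001000011000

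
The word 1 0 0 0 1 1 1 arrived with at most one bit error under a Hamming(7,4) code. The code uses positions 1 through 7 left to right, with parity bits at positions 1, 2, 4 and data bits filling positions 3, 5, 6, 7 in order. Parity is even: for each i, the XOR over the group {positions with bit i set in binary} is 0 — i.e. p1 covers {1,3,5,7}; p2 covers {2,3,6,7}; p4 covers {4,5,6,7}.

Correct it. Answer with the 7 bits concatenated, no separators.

s1 (pos 1,3,5,7): 1⊕0⊕1⊕1 = 1
s2 (pos 2,3,6,7): 0⊕0⊕1⊕1 = 0
s4 (pos 4,5,6,7): 0⊕1⊕1⊕1 = 1
Syndrome s4…s1 = 101 → error at position 5.
Flip position 5: 1000111 → 1000011

1000011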